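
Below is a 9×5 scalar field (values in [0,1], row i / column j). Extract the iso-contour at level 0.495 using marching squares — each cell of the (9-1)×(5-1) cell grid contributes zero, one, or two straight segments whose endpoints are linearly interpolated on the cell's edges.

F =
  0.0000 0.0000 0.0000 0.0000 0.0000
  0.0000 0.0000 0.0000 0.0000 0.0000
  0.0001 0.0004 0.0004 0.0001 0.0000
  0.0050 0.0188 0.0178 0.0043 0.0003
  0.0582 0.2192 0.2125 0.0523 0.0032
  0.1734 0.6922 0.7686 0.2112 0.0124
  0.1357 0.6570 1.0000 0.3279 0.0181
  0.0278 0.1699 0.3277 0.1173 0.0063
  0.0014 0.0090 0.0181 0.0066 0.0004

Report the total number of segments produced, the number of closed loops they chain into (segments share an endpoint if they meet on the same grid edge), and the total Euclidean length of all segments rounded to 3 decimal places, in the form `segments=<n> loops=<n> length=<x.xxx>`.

cell (4,0): code 0100 → (4.583,1.000)–(5.000,0.620)
cell (4,1): code 1100 → (4.508,2.000)–(4.583,1.000)
cell (4,2): code 1000 → (5.000,2.491)–(4.508,2.000)
cell (5,0): code 0110 → (5.000,0.620)–(6.000,0.689)
cell (5,2): code 1001 → (6.000,2.751)–(5.000,2.491)
cell (6,0): code 0010 → (6.000,0.689)–(6.333,1.000)
cell (6,1): code 0011 → (6.333,1.000)–(6.751,2.000)
cell (6,2): code 0001 → (6.751,2.000)–(6.000,2.751)
total: 8 segments, chained into 1 closed loop(s), length Σ = 6.899444

segments=8 loops=1 length=6.899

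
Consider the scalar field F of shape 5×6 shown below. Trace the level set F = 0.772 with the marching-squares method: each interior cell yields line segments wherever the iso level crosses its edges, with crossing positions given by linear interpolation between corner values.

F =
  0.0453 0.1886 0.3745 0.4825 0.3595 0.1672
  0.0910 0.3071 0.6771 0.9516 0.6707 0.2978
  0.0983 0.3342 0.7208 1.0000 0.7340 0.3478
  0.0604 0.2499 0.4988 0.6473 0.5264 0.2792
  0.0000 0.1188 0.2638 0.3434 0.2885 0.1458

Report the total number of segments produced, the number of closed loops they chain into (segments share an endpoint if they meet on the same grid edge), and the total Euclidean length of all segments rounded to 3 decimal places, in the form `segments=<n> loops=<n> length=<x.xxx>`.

cell (0,2): code 0100 → (0.617,3.000)–(1.000,2.346)
cell (0,3): code 1000 → (1.000,3.639)–(0.617,3.000)
cell (1,2): code 0110 → (1.000,2.346)–(2.000,2.183)
cell (1,3): code 1001 → (2.000,3.857)–(1.000,3.639)
cell (2,2): code 0010 → (2.000,2.183)–(2.646,3.000)
cell (2,3): code 0001 → (2.646,3.000)–(2.000,3.857)
total: 6 segments, chained into 1 closed loop(s), length Σ = 5.654932

segments=6 loops=1 length=5.655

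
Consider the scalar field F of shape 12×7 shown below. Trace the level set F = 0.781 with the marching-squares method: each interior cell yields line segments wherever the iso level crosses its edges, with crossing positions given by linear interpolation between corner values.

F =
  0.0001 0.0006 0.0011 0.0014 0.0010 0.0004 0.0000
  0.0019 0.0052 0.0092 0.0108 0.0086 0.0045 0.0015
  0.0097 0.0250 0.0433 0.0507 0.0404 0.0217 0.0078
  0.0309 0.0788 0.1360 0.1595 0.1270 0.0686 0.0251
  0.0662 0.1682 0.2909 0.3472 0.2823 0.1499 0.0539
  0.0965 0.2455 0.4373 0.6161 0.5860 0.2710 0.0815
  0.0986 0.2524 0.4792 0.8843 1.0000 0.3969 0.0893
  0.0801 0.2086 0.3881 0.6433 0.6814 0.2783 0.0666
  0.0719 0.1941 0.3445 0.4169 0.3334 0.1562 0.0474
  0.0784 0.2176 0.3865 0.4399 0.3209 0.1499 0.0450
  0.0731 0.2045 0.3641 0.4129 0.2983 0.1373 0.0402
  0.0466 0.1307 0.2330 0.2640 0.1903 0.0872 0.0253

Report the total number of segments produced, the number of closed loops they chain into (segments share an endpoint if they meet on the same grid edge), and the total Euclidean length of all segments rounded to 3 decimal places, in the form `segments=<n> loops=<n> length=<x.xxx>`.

cell (5,2): code 0100 → (5.615,3.000)–(6.000,2.745)
cell (5,3): code 1100 → (5.471,4.000)–(5.615,3.000)
cell (5,4): code 1000 → (6.000,4.363)–(5.471,4.000)
cell (6,2): code 0010 → (6.000,2.745)–(6.429,3.000)
cell (6,3): code 0011 → (6.429,3.000)–(6.687,4.000)
cell (6,4): code 0001 → (6.687,4.000)–(6.000,4.363)
total: 6 segments, chained into 1 closed loop(s), length Σ = 4.422922

segments=6 loops=1 length=4.423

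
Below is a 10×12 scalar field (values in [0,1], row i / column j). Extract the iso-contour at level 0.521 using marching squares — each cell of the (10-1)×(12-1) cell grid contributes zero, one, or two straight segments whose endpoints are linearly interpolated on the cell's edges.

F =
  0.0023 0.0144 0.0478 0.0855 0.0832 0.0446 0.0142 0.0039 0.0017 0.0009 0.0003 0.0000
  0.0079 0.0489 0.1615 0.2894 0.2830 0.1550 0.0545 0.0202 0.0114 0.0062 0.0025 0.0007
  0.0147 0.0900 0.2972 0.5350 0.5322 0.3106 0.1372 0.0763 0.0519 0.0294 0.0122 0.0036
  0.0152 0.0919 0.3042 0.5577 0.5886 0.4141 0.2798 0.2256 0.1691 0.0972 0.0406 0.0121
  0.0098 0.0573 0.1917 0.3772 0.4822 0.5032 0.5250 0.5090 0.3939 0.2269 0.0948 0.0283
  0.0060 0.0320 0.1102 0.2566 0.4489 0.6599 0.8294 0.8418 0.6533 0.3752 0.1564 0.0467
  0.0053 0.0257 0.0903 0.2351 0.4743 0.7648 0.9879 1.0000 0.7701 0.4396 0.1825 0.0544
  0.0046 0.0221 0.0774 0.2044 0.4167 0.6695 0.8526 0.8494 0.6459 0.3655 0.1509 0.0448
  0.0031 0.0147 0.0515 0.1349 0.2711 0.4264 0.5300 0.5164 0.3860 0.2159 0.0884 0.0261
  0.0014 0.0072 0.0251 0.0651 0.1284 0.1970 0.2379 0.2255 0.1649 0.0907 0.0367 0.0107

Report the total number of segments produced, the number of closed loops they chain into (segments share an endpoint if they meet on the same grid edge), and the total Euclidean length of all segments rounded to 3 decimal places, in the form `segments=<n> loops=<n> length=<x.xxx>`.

cell (1,2): code 0100 → (1.943,3.000)–(2.000,2.941)
cell (1,3): code 1100 → (1.955,4.000)–(1.943,3.000)
cell (1,4): code 1000 → (2.000,4.051)–(1.955,4.000)
cell (2,2): code 0110 → (2.000,2.941)–(3.000,2.855)
cell (2,4): code 1001 → (3.000,4.387)–(2.000,4.051)
cell (3,2): code 0010 → (3.000,2.855)–(3.203,3.000)
cell (3,3): code 0011 → (3.203,3.000)–(3.635,4.000)
cell (3,4): code 0001 → (3.635,4.000)–(3.000,4.387)
cell (3,5): code 0100 → (3.984,6.000)–(4.000,5.817)
cell (3,6): code 1000 → (4.000,6.250)–(3.984,6.000)
cell (4,4): code 0100 → (4.114,5.000)–(5.000,4.342)
cell (4,5): code 1110 → (4.000,5.817)–(4.114,5.000)
cell (4,6): code 1101 → (4.036,7.000)–(4.000,6.250)
cell (4,7): code 1100 → (4.490,8.000)–(4.036,7.000)
cell (4,8): code 1000 → (5.000,8.476)–(4.490,8.000)
cell (5,4): code 0110 → (5.000,4.342)–(6.000,4.161)
cell (5,8): code 1001 → (6.000,8.754)–(5.000,8.476)
cell (6,4): code 0110 → (6.000,4.161)–(7.000,4.413)
cell (6,8): code 1001 → (7.000,8.445)–(6.000,8.754)
cell (7,4): code 0010 → (7.000,4.413)–(7.611,5.000)
cell (7,5): code 0111 → (7.611,5.000)–(8.000,5.913)
cell (7,6): code 1011 → (8.000,6.662)–(7.986,7.000)
cell (7,7): code 0011 → (7.986,7.000)–(7.481,8.000)
cell (7,8): code 0001 → (7.481,8.000)–(7.000,8.445)
cell (8,5): code 0010 → (8.000,5.913)–(8.031,6.000)
cell (8,6): code 0001 → (8.031,6.000)–(8.000,6.662)
total: 26 segments, chained into 2 closed loop(s), length Σ = 19.042219

segments=26 loops=2 length=19.042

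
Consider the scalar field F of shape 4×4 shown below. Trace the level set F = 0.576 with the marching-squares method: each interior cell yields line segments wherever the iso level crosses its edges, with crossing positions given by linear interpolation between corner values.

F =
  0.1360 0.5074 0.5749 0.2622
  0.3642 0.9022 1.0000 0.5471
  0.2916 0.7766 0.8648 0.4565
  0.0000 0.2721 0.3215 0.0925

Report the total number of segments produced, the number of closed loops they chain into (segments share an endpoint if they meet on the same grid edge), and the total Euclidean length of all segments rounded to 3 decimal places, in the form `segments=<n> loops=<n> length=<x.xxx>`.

cell (0,0): code 0100 → (0.174,1.000)–(1.000,0.394)
cell (0,1): code 1100 → (0.003,2.000)–(0.174,1.000)
cell (0,2): code 1000 → (1.000,2.936)–(0.003,2.000)
cell (1,0): code 0110 → (1.000,0.394)–(2.000,0.586)
cell (1,2): code 1001 → (2.000,2.707)–(1.000,2.936)
cell (2,0): code 0010 → (2.000,0.586)–(2.398,1.000)
cell (2,1): code 0011 → (2.398,1.000)–(2.532,2.000)
cell (2,2): code 0001 → (2.532,2.000)–(2.000,2.707)
total: 8 segments, chained into 1 closed loop(s), length Σ = 7.919054

segments=8 loops=1 length=7.919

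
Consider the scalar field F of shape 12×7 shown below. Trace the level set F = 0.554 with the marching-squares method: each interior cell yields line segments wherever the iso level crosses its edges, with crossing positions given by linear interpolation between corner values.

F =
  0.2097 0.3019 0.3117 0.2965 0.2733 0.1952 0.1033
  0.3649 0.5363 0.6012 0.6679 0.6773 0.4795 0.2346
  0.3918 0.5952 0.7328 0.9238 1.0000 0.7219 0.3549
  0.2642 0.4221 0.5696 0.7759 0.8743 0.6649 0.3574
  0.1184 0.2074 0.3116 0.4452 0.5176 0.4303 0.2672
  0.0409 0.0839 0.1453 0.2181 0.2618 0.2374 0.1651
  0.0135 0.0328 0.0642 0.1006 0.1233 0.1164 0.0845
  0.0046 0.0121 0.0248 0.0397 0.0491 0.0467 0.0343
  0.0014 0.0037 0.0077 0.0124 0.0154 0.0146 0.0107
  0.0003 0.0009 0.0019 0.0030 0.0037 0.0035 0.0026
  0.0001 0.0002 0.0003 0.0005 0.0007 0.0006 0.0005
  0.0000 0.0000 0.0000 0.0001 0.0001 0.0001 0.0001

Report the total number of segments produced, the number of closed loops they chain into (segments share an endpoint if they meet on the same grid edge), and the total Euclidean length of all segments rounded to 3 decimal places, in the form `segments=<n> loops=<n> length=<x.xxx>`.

segments=16 loops=1 length=12.392

cell (0,1): code 0100 → (0.837,2.000)–(1.000,1.273)
cell (0,2): code 1100 → (0.693,3.000)–(0.837,2.000)
cell (0,3): code 1100 → (0.695,4.000)–(0.693,3.000)
cell (0,4): code 1000 → (1.000,4.623)–(0.695,4.000)
cell (1,0): code 0100 → (1.301,1.000)–(2.000,0.797)
cell (1,1): code 1110 → (1.000,1.273)–(1.301,1.000)
cell (1,4): code 1101 → (1.307,5.000)–(1.000,4.623)
cell (1,5): code 1000 → (2.000,5.457)–(1.307,5.000)
cell (2,0): code 0010 → (2.000,0.797)–(2.238,1.000)
cell (2,1): code 0111 → (2.238,1.000)–(3.000,1.894)
cell (2,5): code 1001 → (3.000,5.361)–(2.000,5.457)
cell (3,1): code 0010 → (3.000,1.894)–(3.060,2.000)
cell (3,2): code 0011 → (3.060,2.000)–(3.671,3.000)
cell (3,3): code 0011 → (3.671,3.000)–(3.898,4.000)
cell (3,4): code 0011 → (3.898,4.000)–(3.473,5.000)
cell (3,5): code 0001 → (3.473,5.000)–(3.000,5.361)
total: 16 segments, chained into 1 closed loop(s), length Σ = 12.392140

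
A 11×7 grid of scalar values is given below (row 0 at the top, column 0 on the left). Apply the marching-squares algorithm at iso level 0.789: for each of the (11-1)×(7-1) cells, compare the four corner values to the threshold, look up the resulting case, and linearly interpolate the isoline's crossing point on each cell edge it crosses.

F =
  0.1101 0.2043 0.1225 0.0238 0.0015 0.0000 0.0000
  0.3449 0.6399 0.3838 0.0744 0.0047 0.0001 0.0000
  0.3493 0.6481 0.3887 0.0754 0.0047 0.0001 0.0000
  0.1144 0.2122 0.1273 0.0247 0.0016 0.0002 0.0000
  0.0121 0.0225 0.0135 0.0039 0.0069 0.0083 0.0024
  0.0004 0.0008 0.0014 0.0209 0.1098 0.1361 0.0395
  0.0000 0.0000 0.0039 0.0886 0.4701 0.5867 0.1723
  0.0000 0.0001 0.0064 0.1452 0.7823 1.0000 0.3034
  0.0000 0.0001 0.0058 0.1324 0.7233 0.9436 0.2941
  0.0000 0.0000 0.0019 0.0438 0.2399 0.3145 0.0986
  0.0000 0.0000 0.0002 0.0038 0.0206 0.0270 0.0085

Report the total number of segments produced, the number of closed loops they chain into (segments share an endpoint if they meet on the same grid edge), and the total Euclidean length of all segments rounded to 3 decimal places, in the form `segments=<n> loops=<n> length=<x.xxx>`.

cell (6,4): code 0100 → (6.489,5.000)–(7.000,4.031)
cell (6,5): code 1000 → (7.000,5.303)–(6.489,5.000)
cell (7,4): code 0110 → (7.000,4.031)–(8.000,4.298)
cell (7,5): code 1001 → (8.000,5.238)–(7.000,5.303)
cell (8,4): code 0010 → (8.000,4.298)–(8.246,5.000)
cell (8,5): code 0001 → (8.246,5.000)–(8.000,5.238)
total: 6 segments, chained into 1 closed loop(s), length Σ = 4.812009

segments=6 loops=1 length=4.812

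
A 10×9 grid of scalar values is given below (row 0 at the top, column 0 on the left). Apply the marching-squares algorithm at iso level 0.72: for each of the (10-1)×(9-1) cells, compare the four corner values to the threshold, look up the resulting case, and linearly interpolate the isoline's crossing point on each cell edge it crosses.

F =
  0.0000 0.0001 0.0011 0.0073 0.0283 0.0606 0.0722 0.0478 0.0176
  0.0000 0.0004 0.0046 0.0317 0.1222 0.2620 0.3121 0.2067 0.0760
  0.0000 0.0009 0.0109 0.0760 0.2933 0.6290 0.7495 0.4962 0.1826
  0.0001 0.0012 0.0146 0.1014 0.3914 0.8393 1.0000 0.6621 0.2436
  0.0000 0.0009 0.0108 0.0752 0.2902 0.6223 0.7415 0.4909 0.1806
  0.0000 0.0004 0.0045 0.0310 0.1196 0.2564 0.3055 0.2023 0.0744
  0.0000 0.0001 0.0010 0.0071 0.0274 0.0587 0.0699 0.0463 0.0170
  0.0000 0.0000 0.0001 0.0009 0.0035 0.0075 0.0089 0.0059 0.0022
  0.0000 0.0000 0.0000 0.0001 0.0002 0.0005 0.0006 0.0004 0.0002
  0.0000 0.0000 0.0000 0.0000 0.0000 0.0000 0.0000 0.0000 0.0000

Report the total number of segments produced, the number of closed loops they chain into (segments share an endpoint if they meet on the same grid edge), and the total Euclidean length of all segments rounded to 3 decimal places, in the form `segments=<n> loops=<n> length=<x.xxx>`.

cell (1,5): code 0100 → (1.933,6.000)–(2.000,5.755)
cell (1,6): code 1000 → (2.000,6.116)–(1.933,6.000)
cell (2,4): code 0100 → (2.433,5.000)–(3.000,4.734)
cell (2,5): code 1110 → (2.000,5.755)–(2.433,5.000)
cell (2,6): code 1001 → (3.000,6.829)–(2.000,6.116)
cell (3,4): code 0010 → (3.000,4.734)–(3.550,5.000)
cell (3,5): code 0111 → (3.550,5.000)–(4.000,5.820)
cell (3,6): code 1001 → (4.000,6.086)–(3.000,6.829)
cell (4,5): code 0010 → (4.000,5.820)–(4.049,6.000)
cell (4,6): code 0001 → (4.049,6.000)–(4.000,6.086)
total: 10 segments, chained into 1 closed loop(s), length Σ = 6.190987

segments=10 loops=1 length=6.191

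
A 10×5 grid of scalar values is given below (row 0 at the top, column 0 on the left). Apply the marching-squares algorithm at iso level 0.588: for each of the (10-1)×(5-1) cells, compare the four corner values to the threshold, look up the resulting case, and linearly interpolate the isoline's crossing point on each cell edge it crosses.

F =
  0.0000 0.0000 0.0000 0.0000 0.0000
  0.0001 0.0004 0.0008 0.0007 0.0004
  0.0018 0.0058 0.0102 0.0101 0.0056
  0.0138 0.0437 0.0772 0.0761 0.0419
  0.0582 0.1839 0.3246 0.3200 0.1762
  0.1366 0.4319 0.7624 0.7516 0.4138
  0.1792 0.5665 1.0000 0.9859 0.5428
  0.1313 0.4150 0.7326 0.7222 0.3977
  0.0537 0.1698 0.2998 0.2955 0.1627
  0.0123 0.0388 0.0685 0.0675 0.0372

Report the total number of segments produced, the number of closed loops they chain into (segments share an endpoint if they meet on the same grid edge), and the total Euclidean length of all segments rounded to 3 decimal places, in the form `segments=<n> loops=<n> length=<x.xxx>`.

cell (4,1): code 0100 → (4.602,2.000)–(5.000,1.472)
cell (4,2): code 1100 → (4.621,3.000)–(4.602,2.000)
cell (4,3): code 1000 → (5.000,3.484)–(4.621,3.000)
cell (5,1): code 0110 → (5.000,1.472)–(6.000,1.050)
cell (5,3): code 1001 → (6.000,3.898)–(5.000,3.484)
cell (6,1): code 0110 → (6.000,1.050)–(7.000,1.545)
cell (6,3): code 1001 → (7.000,3.414)–(6.000,3.898)
cell (7,1): code 0010 → (7.000,1.545)–(7.334,2.000)
cell (7,2): code 0011 → (7.334,2.000)–(7.315,3.000)
cell (7,3): code 0001 → (7.315,3.000)–(7.000,3.414)
total: 10 segments, chained into 1 closed loop(s), length Σ = 8.755722

segments=10 loops=1 length=8.756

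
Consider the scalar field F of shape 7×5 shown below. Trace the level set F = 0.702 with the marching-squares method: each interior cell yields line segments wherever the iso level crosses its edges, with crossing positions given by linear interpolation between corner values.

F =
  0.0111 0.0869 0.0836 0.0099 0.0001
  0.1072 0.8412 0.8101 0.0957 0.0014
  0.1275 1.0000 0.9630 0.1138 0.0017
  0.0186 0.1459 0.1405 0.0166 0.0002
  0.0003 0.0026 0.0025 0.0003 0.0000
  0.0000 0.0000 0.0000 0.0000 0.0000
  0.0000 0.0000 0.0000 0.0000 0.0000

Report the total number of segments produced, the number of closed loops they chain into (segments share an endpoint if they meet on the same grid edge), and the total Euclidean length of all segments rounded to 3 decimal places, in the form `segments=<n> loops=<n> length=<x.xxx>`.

segments=8 loops=1 length=5.432

cell (0,0): code 0100 → (0.815,1.000)–(1.000,0.810)
cell (0,1): code 1100 → (0.851,2.000)–(0.815,1.000)
cell (0,2): code 1000 → (1.000,2.151)–(0.851,2.000)
cell (1,0): code 0110 → (1.000,0.810)–(2.000,0.658)
cell (1,2): code 1001 → (2.000,2.307)–(1.000,2.151)
cell (2,0): code 0010 → (2.000,0.658)–(2.349,1.000)
cell (2,1): code 0011 → (2.349,1.000)–(2.317,2.000)
cell (2,2): code 0001 → (2.317,2.000)–(2.000,2.307)
total: 8 segments, chained into 1 closed loop(s), length Σ = 5.431560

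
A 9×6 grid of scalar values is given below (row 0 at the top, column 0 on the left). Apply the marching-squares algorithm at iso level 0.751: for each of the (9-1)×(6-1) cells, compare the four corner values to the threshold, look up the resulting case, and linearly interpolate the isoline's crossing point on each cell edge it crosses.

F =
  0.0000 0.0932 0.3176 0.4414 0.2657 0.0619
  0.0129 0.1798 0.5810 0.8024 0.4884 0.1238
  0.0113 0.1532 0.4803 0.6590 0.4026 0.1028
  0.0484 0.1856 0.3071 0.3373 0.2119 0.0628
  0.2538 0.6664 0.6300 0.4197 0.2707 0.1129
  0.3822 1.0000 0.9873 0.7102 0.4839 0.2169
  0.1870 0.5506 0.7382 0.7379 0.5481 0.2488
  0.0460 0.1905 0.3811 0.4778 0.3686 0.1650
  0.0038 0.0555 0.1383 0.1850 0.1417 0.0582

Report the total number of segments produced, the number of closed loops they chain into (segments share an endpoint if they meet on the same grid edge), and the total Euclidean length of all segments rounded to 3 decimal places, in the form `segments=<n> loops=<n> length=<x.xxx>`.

segments=10 loops=2 length=7.277

cell (0,2): code 0100 → (0.858,3.000)–(1.000,2.768)
cell (0,3): code 1000 → (1.000,3.164)–(0.858,3.000)
cell (1,2): code 0010 → (1.000,2.768)–(1.358,3.000)
cell (1,3): code 0001 → (1.358,3.000)–(1.000,3.164)
cell (4,0): code 0100 → (4.254,1.000)–(5.000,0.597)
cell (4,1): code 1100 → (4.339,2.000)–(4.254,1.000)
cell (4,2): code 1000 → (5.000,2.853)–(4.339,2.000)
cell (5,0): code 0010 → (5.000,0.597)–(5.554,1.000)
cell (5,1): code 0011 → (5.554,1.000)–(5.949,2.000)
cell (5,2): code 0001 → (5.949,2.000)–(5.000,2.853)
total: 10 segments, chained into 2 closed loop(s), length Σ = 7.277178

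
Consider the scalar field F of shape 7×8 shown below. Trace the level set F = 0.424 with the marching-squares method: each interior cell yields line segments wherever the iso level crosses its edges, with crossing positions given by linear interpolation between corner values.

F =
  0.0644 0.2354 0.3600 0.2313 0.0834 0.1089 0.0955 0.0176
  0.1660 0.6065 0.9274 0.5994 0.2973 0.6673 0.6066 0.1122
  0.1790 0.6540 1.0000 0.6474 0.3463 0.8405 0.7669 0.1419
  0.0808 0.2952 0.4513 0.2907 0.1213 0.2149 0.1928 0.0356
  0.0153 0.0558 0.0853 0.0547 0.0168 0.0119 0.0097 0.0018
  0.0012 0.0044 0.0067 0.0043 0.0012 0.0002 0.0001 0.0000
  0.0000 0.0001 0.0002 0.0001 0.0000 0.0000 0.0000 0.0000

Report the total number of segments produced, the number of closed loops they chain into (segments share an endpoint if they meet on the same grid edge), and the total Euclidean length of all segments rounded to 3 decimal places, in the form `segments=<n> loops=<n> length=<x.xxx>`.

segments=20 loops=2 length=16.752

cell (0,0): code 0100 → (0.508,1.000)–(1.000,0.586)
cell (0,1): code 1100 → (0.113,2.000)–(0.508,1.000)
cell (0,2): code 1100 → (0.523,3.000)–(0.113,2.000)
cell (0,3): code 1000 → (1.000,3.581)–(0.523,3.000)
cell (0,4): code 0100 → (0.564,5.000)–(1.000,4.342)
cell (0,5): code 1100 → (0.643,6.000)–(0.564,5.000)
cell (0,6): code 1000 → (1.000,6.369)–(0.643,6.000)
cell (1,0): code 0110 → (1.000,0.586)–(2.000,0.516)
cell (1,3): code 1001 → (2.000,3.742)–(1.000,3.581)
cell (1,4): code 0110 → (1.000,4.342)–(2.000,4.157)
cell (1,6): code 1001 → (2.000,6.549)–(1.000,6.369)
cell (2,0): code 0010 → (2.000,0.516)–(2.641,1.000)
cell (2,1): code 0111 → (2.641,1.000)–(3.000,1.825)
cell (2,2): code 1011 → (3.000,2.170)–(2.626,3.000)
cell (2,3): code 0001 → (2.626,3.000)–(2.000,3.742)
cell (2,4): code 0010 → (2.000,4.157)–(2.666,5.000)
cell (2,5): code 0011 → (2.666,5.000)–(2.597,6.000)
cell (2,6): code 0001 → (2.597,6.000)–(2.000,6.549)
cell (3,1): code 0010 → (3.000,1.825)–(3.075,2.000)
cell (3,2): code 0001 → (3.075,2.000)–(3.000,2.170)
total: 20 segments, chained into 2 closed loop(s), length Σ = 16.752123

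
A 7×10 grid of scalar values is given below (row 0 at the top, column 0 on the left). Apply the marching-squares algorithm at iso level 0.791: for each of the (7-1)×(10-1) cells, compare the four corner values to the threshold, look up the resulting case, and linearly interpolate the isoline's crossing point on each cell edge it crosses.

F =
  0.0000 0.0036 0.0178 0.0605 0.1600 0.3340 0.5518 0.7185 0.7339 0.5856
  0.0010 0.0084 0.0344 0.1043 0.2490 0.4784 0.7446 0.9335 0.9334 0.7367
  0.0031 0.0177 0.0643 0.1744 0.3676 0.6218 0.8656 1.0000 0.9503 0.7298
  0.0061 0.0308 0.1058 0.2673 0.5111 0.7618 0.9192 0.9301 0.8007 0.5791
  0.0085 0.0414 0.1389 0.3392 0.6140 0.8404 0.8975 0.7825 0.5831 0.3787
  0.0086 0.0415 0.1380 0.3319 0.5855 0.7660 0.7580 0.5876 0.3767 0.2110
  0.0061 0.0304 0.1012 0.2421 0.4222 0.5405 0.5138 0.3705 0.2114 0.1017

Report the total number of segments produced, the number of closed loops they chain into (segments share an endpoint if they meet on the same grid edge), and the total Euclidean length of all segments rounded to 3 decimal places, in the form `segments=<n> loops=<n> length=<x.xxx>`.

cell (0,6): code 0100 → (0.337,7.000)–(1.000,6.246)
cell (0,7): code 1100 → (0.286,8.000)–(0.337,7.000)
cell (0,8): code 1000 → (1.000,8.724)–(0.286,8.000)
cell (1,5): code 0100 → (1.383,6.000)–(2.000,5.694)
cell (1,6): code 1110 → (1.000,6.246)–(1.383,6.000)
cell (1,8): code 1001 → (2.000,8.722)–(1.000,8.724)
cell (2,5): code 0110 → (2.000,5.694)–(3.000,5.186)
cell (2,8): code 1001 → (3.000,8.044)–(2.000,8.722)
cell (3,4): code 0100 → (3.372,5.000)–(4.000,4.782)
cell (3,5): code 1110 → (3.000,5.186)–(3.372,5.000)
cell (3,6): code 1011 → (4.000,6.926)–(3.942,7.000)
cell (3,7): code 0011 → (3.942,7.000)–(3.045,8.000)
cell (3,8): code 0001 → (3.045,8.000)–(3.000,8.044)
cell (4,4): code 0010 → (4.000,4.782)–(4.664,5.000)
cell (4,5): code 0011 → (4.664,5.000)–(4.763,6.000)
cell (4,6): code 0001 → (4.763,6.000)–(4.000,6.926)
total: 16 segments, chained into 1 closed loop(s), length Σ = 12.980899

segments=16 loops=1 length=12.981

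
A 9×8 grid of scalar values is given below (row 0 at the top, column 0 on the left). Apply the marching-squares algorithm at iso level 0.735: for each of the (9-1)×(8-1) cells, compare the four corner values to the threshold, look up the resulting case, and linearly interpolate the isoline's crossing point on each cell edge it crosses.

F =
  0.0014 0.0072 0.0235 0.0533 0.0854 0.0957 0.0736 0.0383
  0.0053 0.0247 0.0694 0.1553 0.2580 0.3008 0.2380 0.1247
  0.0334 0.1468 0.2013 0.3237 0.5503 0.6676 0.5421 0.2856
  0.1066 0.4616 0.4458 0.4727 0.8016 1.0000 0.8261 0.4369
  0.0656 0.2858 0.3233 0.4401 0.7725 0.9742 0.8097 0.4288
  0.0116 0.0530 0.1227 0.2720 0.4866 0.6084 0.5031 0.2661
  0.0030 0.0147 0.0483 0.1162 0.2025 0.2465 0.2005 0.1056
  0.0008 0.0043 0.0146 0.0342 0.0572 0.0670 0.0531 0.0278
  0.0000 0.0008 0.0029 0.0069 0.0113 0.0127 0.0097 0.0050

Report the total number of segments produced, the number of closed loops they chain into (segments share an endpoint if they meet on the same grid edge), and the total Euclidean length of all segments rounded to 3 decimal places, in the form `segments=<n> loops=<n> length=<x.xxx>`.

segments=10 loops=1 length=7.671

cell (2,3): code 0100 → (2.735,4.000)–(3.000,3.798)
cell (2,4): code 1100 → (2.203,5.000)–(2.735,4.000)
cell (2,5): code 1100 → (2.679,6.000)–(2.203,5.000)
cell (2,6): code 1000 → (3.000,6.234)–(2.679,6.000)
cell (3,3): code 0110 → (3.000,3.798)–(4.000,3.887)
cell (3,6): code 1001 → (4.000,6.196)–(3.000,6.234)
cell (4,3): code 0010 → (4.000,3.887)–(4.131,4.000)
cell (4,4): code 0011 → (4.131,4.000)–(4.654,5.000)
cell (4,5): code 0011 → (4.654,5.000)–(4.244,6.000)
cell (4,6): code 0001 → (4.244,6.000)–(4.000,6.196)
total: 10 segments, chained into 1 closed loop(s), length Σ = 7.670916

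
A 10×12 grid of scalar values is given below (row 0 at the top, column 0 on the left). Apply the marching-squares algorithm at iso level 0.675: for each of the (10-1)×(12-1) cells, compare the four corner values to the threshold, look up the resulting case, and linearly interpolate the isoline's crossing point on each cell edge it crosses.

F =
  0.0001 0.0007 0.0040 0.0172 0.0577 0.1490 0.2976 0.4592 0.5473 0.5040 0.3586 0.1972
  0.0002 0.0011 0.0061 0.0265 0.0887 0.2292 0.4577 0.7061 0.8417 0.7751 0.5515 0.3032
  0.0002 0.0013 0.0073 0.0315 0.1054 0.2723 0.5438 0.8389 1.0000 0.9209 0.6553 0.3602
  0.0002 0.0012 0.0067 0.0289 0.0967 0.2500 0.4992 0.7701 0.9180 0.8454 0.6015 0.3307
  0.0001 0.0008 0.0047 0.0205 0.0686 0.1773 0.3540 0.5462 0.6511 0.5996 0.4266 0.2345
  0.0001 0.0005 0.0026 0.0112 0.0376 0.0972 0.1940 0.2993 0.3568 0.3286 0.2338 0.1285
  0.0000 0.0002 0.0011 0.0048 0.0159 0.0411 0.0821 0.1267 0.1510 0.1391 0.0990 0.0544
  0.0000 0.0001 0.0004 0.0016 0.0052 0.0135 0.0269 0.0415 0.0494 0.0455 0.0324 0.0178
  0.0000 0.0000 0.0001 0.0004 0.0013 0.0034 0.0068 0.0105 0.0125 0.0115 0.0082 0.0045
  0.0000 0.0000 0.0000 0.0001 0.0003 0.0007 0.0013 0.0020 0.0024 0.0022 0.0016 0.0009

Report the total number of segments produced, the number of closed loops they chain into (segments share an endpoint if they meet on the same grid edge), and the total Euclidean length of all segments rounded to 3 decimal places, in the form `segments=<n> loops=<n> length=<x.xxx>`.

cell (0,6): code 0100 → (0.874,7.000)–(1.000,6.875)
cell (0,7): code 1100 → (0.434,8.000)–(0.874,7.000)
cell (0,8): code 1100 → (0.631,9.000)–(0.434,8.000)
cell (0,9): code 1000 → (1.000,9.448)–(0.631,9.000)
cell (1,6): code 0110 → (1.000,6.875)–(2.000,6.445)
cell (1,9): code 1001 → (2.000,9.926)–(1.000,9.448)
cell (2,6): code 0110 → (2.000,6.445)–(3.000,6.649)
cell (2,9): code 1001 → (3.000,9.699)–(2.000,9.926)
cell (3,6): code 0010 → (3.000,6.649)–(3.425,7.000)
cell (3,7): code 0011 → (3.425,7.000)–(3.910,8.000)
cell (3,8): code 0011 → (3.910,8.000)–(3.693,9.000)
cell (3,9): code 0001 → (3.693,9.000)–(3.000,9.699)
total: 12 segments, chained into 1 closed loop(s), length Σ = 10.783244

segments=12 loops=1 length=10.783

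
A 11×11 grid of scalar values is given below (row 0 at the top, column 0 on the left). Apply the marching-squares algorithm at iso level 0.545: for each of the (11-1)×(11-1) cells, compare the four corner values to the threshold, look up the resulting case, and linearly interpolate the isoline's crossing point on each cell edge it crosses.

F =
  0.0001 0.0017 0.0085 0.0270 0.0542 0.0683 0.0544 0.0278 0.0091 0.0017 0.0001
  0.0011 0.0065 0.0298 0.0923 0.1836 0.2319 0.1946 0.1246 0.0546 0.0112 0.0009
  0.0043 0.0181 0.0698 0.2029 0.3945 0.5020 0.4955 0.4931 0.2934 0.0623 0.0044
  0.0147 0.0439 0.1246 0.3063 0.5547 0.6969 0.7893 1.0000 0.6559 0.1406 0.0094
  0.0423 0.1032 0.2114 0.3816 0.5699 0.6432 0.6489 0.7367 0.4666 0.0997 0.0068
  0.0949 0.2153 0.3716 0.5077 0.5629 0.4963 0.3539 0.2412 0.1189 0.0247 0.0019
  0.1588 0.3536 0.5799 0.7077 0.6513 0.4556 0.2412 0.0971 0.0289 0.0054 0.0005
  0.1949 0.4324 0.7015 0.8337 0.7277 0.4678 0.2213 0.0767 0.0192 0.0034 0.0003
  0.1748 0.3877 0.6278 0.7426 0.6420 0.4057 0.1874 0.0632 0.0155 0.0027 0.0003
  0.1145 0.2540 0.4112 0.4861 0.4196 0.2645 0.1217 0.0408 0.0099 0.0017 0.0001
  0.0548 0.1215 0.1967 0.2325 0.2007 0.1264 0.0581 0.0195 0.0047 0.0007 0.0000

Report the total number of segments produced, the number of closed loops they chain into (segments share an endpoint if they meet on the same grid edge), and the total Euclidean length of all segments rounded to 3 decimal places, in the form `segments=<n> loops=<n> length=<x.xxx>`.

cell (2,3): code 0100 → (2.939,4.000)–(3.000,3.961)
cell (2,4): code 1100 → (2.221,5.000)–(2.939,4.000)
cell (2,5): code 1100 → (2.168,6.000)–(2.221,5.000)
cell (2,6): code 1100 → (2.102,7.000)–(2.168,6.000)
cell (2,7): code 1100 → (2.694,8.000)–(2.102,7.000)
cell (2,8): code 1000 → (3.000,8.215)–(2.694,8.000)
cell (3,3): code 0110 → (3.000,3.961)–(4.000,3.868)
cell (3,7): code 1011 → (4.000,7.710)–(3.586,8.000)
cell (3,8): code 0001 → (3.586,8.000)–(3.000,8.215)
cell (4,3): code 0110 → (4.000,3.868)–(5.000,3.676)
cell (4,4): code 1011 → (5.000,4.269)–(4.668,5.000)
cell (4,5): code 0011 → (4.668,5.000)–(4.352,6.000)
cell (4,6): code 0011 → (4.352,6.000)–(4.387,7.000)
cell (4,7): code 0001 → (4.387,7.000)–(4.000,7.710)
cell (5,1): code 0100 → (5.832,2.000)–(6.000,1.846)
cell (5,2): code 1100 → (5.186,3.000)–(5.832,2.000)
cell (5,3): code 1110 → (5.000,3.676)–(5.186,3.000)
cell (5,4): code 1001 → (6.000,4.543)–(5.000,4.269)
cell (6,1): code 0110 → (6.000,1.846)–(7.000,1.418)
cell (6,4): code 1001 → (7.000,4.703)–(6.000,4.543)
cell (7,1): code 0110 → (7.000,1.418)–(8.000,1.655)
cell (7,4): code 1001 → (8.000,4.410)–(7.000,4.703)
cell (8,1): code 0010 → (8.000,1.655)–(8.382,2.000)
cell (8,2): code 0011 → (8.382,2.000)–(8.770,3.000)
cell (8,3): code 0011 → (8.770,3.000)–(8.436,4.000)
cell (8,4): code 0001 → (8.436,4.000)–(8.000,4.410)
total: 26 segments, chained into 1 closed loop(s), length Σ = 22.222903

segments=26 loops=1 length=22.223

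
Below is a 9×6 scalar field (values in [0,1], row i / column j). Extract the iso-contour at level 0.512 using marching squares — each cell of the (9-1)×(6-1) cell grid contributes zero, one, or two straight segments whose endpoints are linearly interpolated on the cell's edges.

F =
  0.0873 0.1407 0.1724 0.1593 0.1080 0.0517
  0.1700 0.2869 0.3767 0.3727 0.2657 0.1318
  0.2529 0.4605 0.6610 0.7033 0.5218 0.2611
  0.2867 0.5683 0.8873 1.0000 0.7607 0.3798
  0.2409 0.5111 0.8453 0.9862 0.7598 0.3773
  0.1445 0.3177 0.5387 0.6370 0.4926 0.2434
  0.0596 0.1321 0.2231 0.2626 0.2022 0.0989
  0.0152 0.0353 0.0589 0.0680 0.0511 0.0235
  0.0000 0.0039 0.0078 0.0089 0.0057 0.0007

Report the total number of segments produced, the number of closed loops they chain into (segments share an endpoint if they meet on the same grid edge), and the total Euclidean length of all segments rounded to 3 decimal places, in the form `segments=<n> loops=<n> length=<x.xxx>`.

cell (1,1): code 0100 → (1.476,2.000)–(2.000,1.257)
cell (1,2): code 1100 → (1.421,3.000)–(1.476,2.000)
cell (1,3): code 1100 → (1.962,4.000)–(1.421,3.000)
cell (1,4): code 1000 → (2.000,4.038)–(1.962,4.000)
cell (2,0): code 0100 → (2.478,1.000)–(3.000,0.800)
cell (2,1): code 1110 → (2.000,1.257)–(2.478,1.000)
cell (2,4): code 1001 → (3.000,4.653)–(2.000,4.038)
cell (3,0): code 0010 → (3.000,0.800)–(3.984,1.000)
cell (3,1): code 0111 → (3.984,1.000)–(4.000,1.003)
cell (3,4): code 1001 → (4.000,4.648)–(3.000,4.653)
cell (4,1): code 0110 → (4.000,1.003)–(5.000,1.879)
cell (4,3): code 1011 → (5.000,3.866)–(4.927,4.000)
cell (4,4): code 0001 → (4.927,4.000)–(4.000,4.648)
cell (5,1): code 0010 → (5.000,1.879)–(5.085,2.000)
cell (5,2): code 0011 → (5.085,2.000)–(5.334,3.000)
cell (5,3): code 0001 → (5.334,3.000)–(5.000,3.866)
total: 16 segments, chained into 1 closed loop(s), length Σ = 12.116905

segments=16 loops=1 length=12.117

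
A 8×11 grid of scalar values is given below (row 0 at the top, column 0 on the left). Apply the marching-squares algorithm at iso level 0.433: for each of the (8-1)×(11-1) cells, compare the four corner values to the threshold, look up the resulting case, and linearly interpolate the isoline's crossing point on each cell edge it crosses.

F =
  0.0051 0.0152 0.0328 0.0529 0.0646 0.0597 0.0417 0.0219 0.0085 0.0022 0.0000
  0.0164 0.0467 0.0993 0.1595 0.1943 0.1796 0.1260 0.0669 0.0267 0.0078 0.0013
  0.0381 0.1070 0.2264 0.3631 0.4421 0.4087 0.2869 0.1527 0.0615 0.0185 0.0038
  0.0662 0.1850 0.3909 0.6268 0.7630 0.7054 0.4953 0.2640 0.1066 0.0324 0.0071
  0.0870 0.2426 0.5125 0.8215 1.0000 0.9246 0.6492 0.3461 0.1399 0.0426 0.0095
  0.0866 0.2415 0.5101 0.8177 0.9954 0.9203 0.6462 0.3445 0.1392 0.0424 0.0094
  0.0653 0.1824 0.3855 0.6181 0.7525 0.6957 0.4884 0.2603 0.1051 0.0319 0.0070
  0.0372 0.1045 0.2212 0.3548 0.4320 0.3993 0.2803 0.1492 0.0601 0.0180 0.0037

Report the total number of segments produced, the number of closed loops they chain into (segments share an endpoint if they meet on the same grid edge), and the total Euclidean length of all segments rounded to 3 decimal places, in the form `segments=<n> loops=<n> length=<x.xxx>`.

segments=20 loops=1 length=15.797

cell (1,3): code 0100 → (1.963,4.000)–(2.000,3.885)
cell (1,4): code 1000 → (2.000,4.272)–(1.963,4.000)
cell (2,2): code 0100 → (2.265,3.000)–(3.000,2.178)
cell (2,3): code 1110 → (2.000,3.885)–(2.265,3.000)
cell (2,4): code 1101 → (2.082,5.000)–(2.000,4.272)
cell (2,5): code 1100 → (2.701,6.000)–(2.082,5.000)
cell (2,6): code 1000 → (3.000,6.269)–(2.701,6.000)
cell (3,1): code 0100 → (3.346,2.000)–(4.000,1.705)
cell (3,2): code 1110 → (3.000,2.178)–(3.346,2.000)
cell (3,6): code 1001 → (4.000,6.713)–(3.000,6.269)
cell (4,1): code 0110 → (4.000,1.705)–(5.000,1.713)
cell (4,6): code 1001 → (5.000,6.707)–(4.000,6.713)
cell (5,1): code 0010 → (5.000,1.713)–(5.619,2.000)
cell (5,2): code 0111 → (5.619,2.000)–(6.000,2.204)
cell (5,6): code 1001 → (6.000,6.243)–(5.000,6.707)
cell (6,2): code 0010 → (6.000,2.204)–(6.703,3.000)
cell (6,3): code 0011 → (6.703,3.000)–(6.997,4.000)
cell (6,4): code 0011 → (6.997,4.000)–(6.886,5.000)
cell (6,5): code 0011 → (6.886,5.000)–(6.266,6.000)
cell (6,6): code 0001 → (6.266,6.000)–(6.000,6.243)
total: 20 segments, chained into 1 closed loop(s), length Σ = 15.797335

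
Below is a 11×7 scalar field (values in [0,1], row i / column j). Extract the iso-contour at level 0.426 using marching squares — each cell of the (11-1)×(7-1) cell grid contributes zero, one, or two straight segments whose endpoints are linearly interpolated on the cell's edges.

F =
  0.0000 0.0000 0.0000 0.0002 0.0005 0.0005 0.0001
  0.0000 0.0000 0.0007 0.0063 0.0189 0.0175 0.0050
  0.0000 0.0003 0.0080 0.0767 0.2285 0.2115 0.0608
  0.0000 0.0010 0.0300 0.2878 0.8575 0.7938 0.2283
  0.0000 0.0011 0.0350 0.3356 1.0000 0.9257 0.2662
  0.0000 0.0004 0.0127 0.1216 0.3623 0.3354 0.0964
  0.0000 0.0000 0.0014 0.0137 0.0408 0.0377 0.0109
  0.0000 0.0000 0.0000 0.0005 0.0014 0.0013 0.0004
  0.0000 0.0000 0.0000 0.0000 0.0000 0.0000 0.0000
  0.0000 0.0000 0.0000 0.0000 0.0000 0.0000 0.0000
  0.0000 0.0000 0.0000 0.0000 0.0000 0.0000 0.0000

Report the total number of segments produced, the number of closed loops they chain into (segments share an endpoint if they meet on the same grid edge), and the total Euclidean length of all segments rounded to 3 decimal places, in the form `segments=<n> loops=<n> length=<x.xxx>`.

cell (2,3): code 0100 → (2.314,4.000)–(3.000,3.243)
cell (2,4): code 1100 → (2.368,5.000)–(2.314,4.000)
cell (2,5): code 1000 → (3.000,5.650)–(2.368,5.000)
cell (3,3): code 0110 → (3.000,3.243)–(4.000,3.136)
cell (3,5): code 1001 → (4.000,5.758)–(3.000,5.650)
cell (4,3): code 0010 → (4.000,3.136)–(4.900,4.000)
cell (4,4): code 0011 → (4.900,4.000)–(4.847,5.000)
cell (4,5): code 0001 → (4.847,5.000)–(4.000,5.758)
total: 8 segments, chained into 1 closed loop(s), length Σ = 8.326564

segments=8 loops=1 length=8.327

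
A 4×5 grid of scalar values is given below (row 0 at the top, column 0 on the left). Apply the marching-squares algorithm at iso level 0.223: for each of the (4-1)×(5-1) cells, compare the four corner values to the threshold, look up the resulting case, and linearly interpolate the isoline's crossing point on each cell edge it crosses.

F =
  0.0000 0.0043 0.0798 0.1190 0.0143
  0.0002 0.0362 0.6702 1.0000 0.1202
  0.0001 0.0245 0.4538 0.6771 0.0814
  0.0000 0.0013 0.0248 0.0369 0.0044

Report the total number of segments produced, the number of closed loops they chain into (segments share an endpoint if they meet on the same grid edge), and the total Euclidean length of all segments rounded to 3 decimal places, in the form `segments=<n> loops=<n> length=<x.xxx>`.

segments=8 loops=1 length=8.129

cell (0,1): code 0100 → (0.243,2.000)–(1.000,1.295)
cell (0,2): code 1100 → (0.118,3.000)–(0.243,2.000)
cell (0,3): code 1000 → (1.000,3.883)–(0.118,3.000)
cell (1,1): code 0110 → (1.000,1.295)–(2.000,1.462)
cell (1,3): code 1001 → (2.000,3.762)–(1.000,3.883)
cell (2,1): code 0010 → (2.000,1.462)–(2.538,2.000)
cell (2,2): code 0011 → (2.538,2.000)–(2.709,3.000)
cell (2,3): code 0001 → (2.709,3.000)–(2.000,3.762)
total: 8 segments, chained into 1 closed loop(s), length Σ = 8.128510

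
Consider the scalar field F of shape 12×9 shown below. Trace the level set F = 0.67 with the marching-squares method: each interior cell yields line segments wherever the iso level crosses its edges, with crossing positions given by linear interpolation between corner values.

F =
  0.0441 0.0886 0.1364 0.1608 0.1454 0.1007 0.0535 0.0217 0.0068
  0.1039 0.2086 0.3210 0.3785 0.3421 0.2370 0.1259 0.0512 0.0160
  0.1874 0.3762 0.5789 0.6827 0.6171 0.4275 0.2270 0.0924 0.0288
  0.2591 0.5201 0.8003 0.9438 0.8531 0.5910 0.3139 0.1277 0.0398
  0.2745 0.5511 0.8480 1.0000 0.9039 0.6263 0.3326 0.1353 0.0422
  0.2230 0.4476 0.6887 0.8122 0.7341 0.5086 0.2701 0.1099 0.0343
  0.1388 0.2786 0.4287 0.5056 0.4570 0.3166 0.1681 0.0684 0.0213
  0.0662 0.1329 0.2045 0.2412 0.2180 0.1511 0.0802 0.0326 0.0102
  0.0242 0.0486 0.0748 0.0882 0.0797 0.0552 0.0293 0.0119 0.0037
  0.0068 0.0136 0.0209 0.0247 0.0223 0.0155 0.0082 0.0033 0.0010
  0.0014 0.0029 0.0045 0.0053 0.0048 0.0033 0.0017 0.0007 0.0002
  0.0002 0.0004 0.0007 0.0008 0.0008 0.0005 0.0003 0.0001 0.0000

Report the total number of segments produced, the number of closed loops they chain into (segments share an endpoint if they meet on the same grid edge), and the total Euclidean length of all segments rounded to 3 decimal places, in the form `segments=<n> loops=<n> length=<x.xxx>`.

cell (1,2): code 0100 → (1.958,3.000)–(2.000,2.878)
cell (1,3): code 1000 → (2.000,3.194)–(1.958,3.000)
cell (2,1): code 0100 → (2.411,2.000)–(3.000,1.535)
cell (2,2): code 1110 → (2.000,2.878)–(2.411,2.000)
cell (2,3): code 1101 → (2.224,4.000)–(2.000,3.194)
cell (2,4): code 1000 → (3.000,4.699)–(2.224,4.000)
cell (3,1): code 0110 → (3.000,1.535)–(4.000,1.400)
cell (3,4): code 1001 → (4.000,4.843)–(3.000,4.699)
cell (4,1): code 0110 → (4.000,1.400)–(5.000,1.922)
cell (4,4): code 1001 → (5.000,4.284)–(4.000,4.843)
cell (5,1): code 0010 → (5.000,1.922)–(5.072,2.000)
cell (5,2): code 0011 → (5.072,2.000)–(5.464,3.000)
cell (5,3): code 0011 → (5.464,3.000)–(5.231,4.000)
cell (5,4): code 0001 → (5.231,4.000)–(5.000,4.284)
total: 14 segments, chained into 1 closed loop(s), length Σ = 10.793333

segments=14 loops=1 length=10.793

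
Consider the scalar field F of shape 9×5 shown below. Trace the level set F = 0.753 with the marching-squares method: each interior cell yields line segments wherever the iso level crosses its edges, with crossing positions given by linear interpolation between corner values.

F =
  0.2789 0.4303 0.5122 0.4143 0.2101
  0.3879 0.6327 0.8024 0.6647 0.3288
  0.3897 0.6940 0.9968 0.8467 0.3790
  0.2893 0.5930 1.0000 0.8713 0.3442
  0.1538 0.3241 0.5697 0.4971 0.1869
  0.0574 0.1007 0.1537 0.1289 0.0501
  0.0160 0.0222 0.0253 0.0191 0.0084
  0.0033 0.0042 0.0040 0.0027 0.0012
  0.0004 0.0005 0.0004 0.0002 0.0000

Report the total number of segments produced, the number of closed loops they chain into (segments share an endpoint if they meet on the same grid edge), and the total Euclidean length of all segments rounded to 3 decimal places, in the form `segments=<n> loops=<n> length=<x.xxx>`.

segments=10 loops=1 length=7.491

cell (0,1): code 0100 → (0.830,2.000)–(1.000,1.709)
cell (0,2): code 1000 → (1.000,2.359)–(0.830,2.000)
cell (1,1): code 0110 → (1.000,1.709)–(2.000,1.195)
cell (1,2): code 1101 → (1.485,3.000)–(1.000,2.359)
cell (1,3): code 1000 → (2.000,3.200)–(1.485,3.000)
cell (2,1): code 0110 → (2.000,1.195)–(3.000,1.393)
cell (2,3): code 1001 → (3.000,3.224)–(2.000,3.200)
cell (3,1): code 0010 → (3.000,1.393)–(3.574,2.000)
cell (3,2): code 0011 → (3.574,2.000)–(3.316,3.000)
cell (3,3): code 0001 → (3.316,3.000)–(3.000,3.224)
total: 10 segments, chained into 1 closed loop(s), length Σ = 7.490767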